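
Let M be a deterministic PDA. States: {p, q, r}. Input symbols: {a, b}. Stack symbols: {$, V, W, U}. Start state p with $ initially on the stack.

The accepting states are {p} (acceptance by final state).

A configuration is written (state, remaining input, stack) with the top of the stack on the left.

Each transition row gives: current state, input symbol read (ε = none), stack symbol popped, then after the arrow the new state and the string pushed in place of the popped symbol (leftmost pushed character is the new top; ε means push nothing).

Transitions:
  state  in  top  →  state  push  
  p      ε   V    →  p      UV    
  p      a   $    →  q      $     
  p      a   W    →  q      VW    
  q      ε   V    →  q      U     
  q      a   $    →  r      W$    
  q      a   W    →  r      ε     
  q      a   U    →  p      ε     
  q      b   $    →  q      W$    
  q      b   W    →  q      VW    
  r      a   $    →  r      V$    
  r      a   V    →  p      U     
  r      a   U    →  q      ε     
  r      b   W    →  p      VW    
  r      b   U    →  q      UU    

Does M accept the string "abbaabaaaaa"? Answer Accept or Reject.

Reject

(p, abbaabaaaaa, $) ⊢ (q, bbaabaaaaa, $) ⊢ (q, baabaaaaa, W$) ⊢ (q, aabaaaaa, VW$) ⊢ (q, aabaaaaa, UW$) ⊢ (p, abaaaaa, W$) ⊢ (q, baaaaa, VW$) ⊢ (q, baaaaa, UW$)
No transition applies at (q, baaaaa, UW$); input not fully consumed.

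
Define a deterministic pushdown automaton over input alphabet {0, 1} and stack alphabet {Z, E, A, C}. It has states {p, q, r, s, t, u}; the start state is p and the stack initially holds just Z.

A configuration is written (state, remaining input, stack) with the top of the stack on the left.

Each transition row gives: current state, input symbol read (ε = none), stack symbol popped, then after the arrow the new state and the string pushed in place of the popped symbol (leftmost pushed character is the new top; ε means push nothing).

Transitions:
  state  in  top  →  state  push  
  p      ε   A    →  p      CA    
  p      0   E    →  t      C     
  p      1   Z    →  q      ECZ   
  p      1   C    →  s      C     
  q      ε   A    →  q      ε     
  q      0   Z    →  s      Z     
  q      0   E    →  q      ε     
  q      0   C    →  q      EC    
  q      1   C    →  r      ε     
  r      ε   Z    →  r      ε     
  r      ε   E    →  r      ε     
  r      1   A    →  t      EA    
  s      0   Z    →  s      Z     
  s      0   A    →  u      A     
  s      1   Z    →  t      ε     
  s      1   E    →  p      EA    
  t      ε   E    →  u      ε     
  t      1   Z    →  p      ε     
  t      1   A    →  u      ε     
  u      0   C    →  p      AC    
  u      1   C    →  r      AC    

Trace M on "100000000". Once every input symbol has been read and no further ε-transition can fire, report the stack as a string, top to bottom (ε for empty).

ECZ

(p, 100000000, Z) ⊢ (q, 00000000, ECZ) ⊢ (q, 0000000, CZ) ⊢ (q, 000000, ECZ) ⊢ (q, 00000, CZ) ⊢ (q, 0000, ECZ) ⊢ (q, 000, CZ) ⊢ (q, 00, ECZ) ⊢ (q, 0, CZ) ⊢ (q, ε, ECZ)
All input consumed in state q with stack ECZ.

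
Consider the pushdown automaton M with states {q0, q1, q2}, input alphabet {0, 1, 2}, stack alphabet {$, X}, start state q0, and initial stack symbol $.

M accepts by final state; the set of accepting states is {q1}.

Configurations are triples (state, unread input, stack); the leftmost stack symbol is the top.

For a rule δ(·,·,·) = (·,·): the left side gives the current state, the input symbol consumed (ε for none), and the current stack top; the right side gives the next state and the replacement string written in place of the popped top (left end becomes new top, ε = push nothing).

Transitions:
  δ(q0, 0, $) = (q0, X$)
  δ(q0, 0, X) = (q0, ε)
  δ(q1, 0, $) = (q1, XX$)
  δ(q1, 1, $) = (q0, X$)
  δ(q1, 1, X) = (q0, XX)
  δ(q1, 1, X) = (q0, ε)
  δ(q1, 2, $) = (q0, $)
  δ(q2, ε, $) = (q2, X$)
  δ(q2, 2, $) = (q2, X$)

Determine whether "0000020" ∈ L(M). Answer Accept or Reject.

Reject

No computation consumes all input and reaches a final state.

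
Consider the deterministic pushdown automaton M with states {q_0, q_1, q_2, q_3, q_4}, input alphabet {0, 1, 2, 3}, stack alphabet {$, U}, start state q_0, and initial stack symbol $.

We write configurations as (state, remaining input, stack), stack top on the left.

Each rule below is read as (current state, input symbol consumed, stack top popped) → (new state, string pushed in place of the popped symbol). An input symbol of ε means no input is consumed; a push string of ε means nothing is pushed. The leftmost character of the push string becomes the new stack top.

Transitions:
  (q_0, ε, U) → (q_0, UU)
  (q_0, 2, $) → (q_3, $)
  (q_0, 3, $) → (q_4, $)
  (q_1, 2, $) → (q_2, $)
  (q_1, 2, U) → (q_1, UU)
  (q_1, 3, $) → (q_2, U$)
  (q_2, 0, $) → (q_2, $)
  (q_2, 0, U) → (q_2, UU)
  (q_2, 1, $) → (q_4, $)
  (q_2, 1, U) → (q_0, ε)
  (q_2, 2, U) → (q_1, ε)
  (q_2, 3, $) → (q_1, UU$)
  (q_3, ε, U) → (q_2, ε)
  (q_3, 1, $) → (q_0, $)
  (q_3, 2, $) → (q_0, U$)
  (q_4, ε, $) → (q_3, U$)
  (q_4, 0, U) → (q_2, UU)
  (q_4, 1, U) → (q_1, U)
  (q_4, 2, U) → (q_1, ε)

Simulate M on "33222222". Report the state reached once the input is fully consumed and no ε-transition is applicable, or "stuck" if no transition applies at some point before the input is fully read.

(q_0, 33222222, $)
  read 3, top $: go to q_4, push $ → (q_4, 3222222, $)
  ε-move, top $: go to q_3, push U$ → (q_3, 3222222, U$)
  ε-move, top U: go to q_2, push ε → (q_2, 3222222, $)
  read 3, top $: go to q_1, push UU$ → (q_1, 222222, UU$)
  read 2, top U: go to q_1, push UU → (q_1, 22222, UUU$)
  read 2, top U: go to q_1, push UU → (q_1, 2222, UUUU$)
  read 2, top U: go to q_1, push UU → (q_1, 222, UUUUU$)
  read 2, top U: go to q_1, push UU → (q_1, 22, UUUUUU$)
  read 2, top U: go to q_1, push UU → (q_1, 2, UUUUUUU$)
  read 2, top U: go to q_1, push UU → (q_1, ε, UUUUUUUU$)
All input consumed; M is in state q_1.

q_1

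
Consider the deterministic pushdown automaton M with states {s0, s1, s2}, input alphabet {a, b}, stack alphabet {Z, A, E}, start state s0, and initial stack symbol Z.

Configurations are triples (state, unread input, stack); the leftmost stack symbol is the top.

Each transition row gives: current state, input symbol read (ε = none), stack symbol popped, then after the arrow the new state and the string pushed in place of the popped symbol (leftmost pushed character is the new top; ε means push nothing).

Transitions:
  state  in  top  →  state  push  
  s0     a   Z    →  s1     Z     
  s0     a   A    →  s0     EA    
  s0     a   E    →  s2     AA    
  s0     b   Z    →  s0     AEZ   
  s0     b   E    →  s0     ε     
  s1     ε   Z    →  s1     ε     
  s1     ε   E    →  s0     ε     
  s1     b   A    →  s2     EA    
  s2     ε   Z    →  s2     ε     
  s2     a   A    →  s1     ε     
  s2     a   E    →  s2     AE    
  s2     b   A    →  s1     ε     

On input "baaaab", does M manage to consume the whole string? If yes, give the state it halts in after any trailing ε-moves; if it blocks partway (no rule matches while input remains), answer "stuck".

(s0, baaaab, Z)
  read b, top Z: go to s0, push AEZ → (s0, aaaab, AEZ)
  read a, top A: go to s0, push EA → (s0, aaab, EAEZ)
  read a, top E: go to s2, push AA → (s2, aab, AAAEZ)
  read a, top A: go to s1, push ε → (s1, ab, AAEZ)
No transition for (s1, a, top A); M blocks with input ab remaining.

stuck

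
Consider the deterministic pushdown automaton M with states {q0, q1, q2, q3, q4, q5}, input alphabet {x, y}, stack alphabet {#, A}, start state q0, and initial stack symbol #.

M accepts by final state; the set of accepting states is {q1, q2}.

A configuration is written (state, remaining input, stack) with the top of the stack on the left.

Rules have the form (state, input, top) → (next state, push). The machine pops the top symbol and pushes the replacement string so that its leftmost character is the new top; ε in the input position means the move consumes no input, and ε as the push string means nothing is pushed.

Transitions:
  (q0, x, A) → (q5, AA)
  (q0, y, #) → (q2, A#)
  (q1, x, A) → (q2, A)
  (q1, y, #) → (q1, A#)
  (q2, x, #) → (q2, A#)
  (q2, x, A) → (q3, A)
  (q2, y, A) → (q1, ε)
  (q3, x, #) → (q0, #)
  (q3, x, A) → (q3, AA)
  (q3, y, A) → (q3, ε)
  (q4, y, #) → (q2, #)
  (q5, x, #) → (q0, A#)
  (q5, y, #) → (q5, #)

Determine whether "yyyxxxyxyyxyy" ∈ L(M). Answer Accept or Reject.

(q0, yyyxxxyxyyxyy, #)
  read y, top #: go to q2, push A# → (q2, yyxxxyxyyxyy, A#)
  read y, top A: go to q1, push ε → (q1, yxxxyxyyxyy, #)
  read y, top #: go to q1, push A# → (q1, xxxyxyyxyy, A#)
  read x, top A: go to q2, push A → (q2, xxyxyyxyy, A#)
  read x, top A: go to q3, push A → (q3, xyxyyxyy, A#)
  read x, top A: go to q3, push AA → (q3, yxyyxyy, AA#)
  read y, top A: go to q3, push ε → (q3, xyyxyy, A#)
  read x, top A: go to q3, push AA → (q3, yyxyy, AA#)
  read y, top A: go to q3, push ε → (q3, yxyy, A#)
  read y, top A: go to q3, push ε → (q3, xyy, #)
  read x, top #: go to q0, push # → (q0, yy, #)
  read y, top #: go to q2, push A# → (q2, y, A#)
  read y, top A: go to q1, push ε → (q1, ε, #)
All input consumed; state q1 ∈ F.

Accept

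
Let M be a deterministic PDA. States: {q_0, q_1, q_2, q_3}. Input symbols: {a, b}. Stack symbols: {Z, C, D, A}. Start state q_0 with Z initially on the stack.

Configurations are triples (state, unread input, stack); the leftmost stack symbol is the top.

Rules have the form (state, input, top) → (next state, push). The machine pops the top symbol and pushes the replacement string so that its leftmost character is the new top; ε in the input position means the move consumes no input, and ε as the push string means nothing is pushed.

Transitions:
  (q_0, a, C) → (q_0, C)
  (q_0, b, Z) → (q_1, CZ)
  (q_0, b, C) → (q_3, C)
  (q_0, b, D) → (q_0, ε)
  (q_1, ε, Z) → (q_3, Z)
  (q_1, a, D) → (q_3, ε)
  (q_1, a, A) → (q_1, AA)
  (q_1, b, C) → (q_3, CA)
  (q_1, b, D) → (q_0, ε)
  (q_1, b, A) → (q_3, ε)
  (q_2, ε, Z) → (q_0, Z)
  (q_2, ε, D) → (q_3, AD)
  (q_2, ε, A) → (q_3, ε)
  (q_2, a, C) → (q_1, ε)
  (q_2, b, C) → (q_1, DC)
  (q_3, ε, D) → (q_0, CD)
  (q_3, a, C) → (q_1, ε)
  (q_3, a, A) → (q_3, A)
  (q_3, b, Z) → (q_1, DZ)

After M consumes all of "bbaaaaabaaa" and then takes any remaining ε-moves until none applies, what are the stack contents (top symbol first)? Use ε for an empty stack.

(q_0, bbaaaaabaaa, Z)
  read b, top Z: go to q_1, push CZ → (q_1, baaaaabaaa, CZ)
  read b, top C: go to q_3, push CA → (q_3, aaaaabaaa, CAZ)
  read a, top C: go to q_1, push ε → (q_1, aaaabaaa, AZ)
  read a, top A: go to q_1, push AA → (q_1, aaabaaa, AAZ)
  read a, top A: go to q_1, push AA → (q_1, aabaaa, AAAZ)
  read a, top A: go to q_1, push AA → (q_1, abaaa, AAAAZ)
  read a, top A: go to q_1, push AA → (q_1, baaa, AAAAAZ)
  read b, top A: go to q_3, push ε → (q_3, aaa, AAAAZ)
  read a, top A: go to q_3, push A → (q_3, aa, AAAAZ)
  read a, top A: go to q_3, push A → (q_3, a, AAAAZ)
  read a, top A: go to q_3, push A → (q_3, ε, AAAAZ)
All input consumed in state q_3 with stack AAAAZ.

AAAAZ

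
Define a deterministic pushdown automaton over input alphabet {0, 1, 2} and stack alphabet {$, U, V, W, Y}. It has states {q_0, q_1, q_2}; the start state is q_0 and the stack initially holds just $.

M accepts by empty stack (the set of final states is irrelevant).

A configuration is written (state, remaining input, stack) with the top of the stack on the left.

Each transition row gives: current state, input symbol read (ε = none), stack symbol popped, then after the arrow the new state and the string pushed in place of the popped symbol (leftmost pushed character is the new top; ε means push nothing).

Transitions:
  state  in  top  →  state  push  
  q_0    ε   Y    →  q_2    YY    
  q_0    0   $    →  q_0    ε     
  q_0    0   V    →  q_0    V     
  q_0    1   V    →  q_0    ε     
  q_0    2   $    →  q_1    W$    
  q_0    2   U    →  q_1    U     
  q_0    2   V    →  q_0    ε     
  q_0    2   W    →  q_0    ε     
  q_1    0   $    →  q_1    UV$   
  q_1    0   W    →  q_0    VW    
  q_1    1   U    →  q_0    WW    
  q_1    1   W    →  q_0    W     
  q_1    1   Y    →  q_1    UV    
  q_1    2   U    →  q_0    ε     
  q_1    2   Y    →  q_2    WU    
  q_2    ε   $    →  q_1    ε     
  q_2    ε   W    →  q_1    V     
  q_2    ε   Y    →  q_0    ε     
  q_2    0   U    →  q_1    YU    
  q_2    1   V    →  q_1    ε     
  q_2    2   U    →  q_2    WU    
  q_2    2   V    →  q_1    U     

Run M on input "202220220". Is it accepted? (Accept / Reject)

Accept

(q_0, 202220220, $) ⊢ (q_1, 02220220, W$) ⊢ (q_0, 2220220, VW$) ⊢ (q_0, 220220, W$) ⊢ (q_0, 20220, $) ⊢ (q_1, 0220, W$) ⊢ (q_0, 220, VW$) ⊢ (q_0, 20, W$) ⊢ (q_0, 0, $) ⊢ (q_0, ε, ε)
All input consumed and the stack is empty.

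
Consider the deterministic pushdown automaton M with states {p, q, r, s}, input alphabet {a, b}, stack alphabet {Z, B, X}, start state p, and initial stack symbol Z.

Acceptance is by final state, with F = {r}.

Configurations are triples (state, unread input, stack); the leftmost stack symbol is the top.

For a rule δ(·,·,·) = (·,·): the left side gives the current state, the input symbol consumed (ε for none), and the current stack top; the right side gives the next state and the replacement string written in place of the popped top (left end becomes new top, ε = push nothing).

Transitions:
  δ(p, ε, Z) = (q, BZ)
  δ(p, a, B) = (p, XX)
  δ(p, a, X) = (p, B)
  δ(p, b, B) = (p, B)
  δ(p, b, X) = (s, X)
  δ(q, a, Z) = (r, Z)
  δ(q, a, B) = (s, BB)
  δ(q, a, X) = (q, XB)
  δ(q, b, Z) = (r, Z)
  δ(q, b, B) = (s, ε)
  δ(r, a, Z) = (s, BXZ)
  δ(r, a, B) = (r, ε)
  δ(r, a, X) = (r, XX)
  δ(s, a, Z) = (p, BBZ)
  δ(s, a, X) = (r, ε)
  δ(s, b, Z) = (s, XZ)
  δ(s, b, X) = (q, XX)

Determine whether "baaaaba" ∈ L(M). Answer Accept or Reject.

(p, baaaaba, Z)
  ε-move, top Z: go to q, push BZ → (q, baaaaba, BZ)
  read b, top B: go to s, push ε → (s, aaaaba, Z)
  read a, top Z: go to p, push BBZ → (p, aaaba, BBZ)
  read a, top B: go to p, push XX → (p, aaba, XXBZ)
  read a, top X: go to p, push B → (p, aba, BXBZ)
  read a, top B: go to p, push XX → (p, ba, XXXBZ)
  read b, top X: go to s, push X → (s, a, XXXBZ)
  read a, top X: go to r, push ε → (r, ε, XXBZ)
All input consumed; state r ∈ F.

Accept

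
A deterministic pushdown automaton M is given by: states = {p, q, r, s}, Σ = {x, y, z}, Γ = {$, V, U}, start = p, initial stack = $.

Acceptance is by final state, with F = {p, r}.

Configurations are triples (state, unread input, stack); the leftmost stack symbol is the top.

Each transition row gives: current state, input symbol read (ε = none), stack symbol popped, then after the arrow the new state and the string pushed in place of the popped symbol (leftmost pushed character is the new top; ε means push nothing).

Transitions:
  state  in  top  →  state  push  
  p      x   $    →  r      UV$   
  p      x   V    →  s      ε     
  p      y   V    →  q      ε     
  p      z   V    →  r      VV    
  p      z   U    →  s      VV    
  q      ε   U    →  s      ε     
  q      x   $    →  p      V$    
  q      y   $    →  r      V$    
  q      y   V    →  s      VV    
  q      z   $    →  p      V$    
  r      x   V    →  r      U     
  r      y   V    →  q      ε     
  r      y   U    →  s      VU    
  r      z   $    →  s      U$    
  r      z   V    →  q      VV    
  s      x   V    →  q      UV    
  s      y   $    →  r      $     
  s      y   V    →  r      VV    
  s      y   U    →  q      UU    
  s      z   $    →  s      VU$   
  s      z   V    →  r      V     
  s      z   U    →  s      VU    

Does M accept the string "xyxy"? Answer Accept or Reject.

Accept

(p, xyxy, $)
  read x, top $: go to r, push UV$ → (r, yxy, UV$)
  read y, top U: go to s, push VU → (s, xy, VUV$)
  read x, top V: go to q, push UV → (q, y, UVUV$)
  ε-move, top U: go to s, push ε → (s, y, VUV$)
  read y, top V: go to r, push VV → (r, ε, VVUV$)
All input consumed; state r ∈ F.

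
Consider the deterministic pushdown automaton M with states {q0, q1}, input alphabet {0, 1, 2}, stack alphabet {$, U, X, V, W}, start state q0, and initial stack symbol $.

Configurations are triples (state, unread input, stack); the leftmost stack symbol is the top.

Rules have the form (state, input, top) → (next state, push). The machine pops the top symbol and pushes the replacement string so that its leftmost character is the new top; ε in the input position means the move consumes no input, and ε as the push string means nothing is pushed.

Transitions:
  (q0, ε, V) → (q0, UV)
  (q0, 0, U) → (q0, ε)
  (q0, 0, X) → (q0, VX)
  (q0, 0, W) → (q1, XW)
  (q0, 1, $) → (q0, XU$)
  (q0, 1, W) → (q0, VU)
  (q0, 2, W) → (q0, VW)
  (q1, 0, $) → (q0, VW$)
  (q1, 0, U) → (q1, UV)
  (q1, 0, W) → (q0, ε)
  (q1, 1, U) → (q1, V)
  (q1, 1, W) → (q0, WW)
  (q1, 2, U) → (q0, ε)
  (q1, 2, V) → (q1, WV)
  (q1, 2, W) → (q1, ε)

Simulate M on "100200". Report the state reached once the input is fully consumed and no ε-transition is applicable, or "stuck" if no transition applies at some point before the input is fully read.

(q0, 100200, $) ⊢ (q0, 00200, XU$) ⊢ (q0, 0200, VXU$) ⊢ (q0, 0200, UVXU$) ⊢ (q0, 200, VXU$) ⊢ (q0, 200, UVXU$)
No transition for (q0, 2, top U); M blocks with input 200 remaining.

stuck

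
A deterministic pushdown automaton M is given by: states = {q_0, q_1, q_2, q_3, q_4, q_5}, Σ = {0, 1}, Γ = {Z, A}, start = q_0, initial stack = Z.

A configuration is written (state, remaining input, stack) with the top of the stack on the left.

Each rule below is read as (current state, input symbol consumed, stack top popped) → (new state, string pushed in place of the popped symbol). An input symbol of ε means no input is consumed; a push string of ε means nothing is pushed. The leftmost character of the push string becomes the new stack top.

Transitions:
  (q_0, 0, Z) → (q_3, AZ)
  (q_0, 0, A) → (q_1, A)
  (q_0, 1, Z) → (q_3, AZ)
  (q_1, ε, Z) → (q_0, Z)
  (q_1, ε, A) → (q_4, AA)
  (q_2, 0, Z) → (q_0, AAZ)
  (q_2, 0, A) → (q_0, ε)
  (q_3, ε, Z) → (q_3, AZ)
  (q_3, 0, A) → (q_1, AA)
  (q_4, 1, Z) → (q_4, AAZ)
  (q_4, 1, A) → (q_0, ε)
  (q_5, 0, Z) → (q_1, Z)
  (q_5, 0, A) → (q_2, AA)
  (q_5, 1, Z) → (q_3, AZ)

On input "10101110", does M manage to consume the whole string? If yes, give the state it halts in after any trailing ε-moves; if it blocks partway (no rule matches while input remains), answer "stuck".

(q_0, 10101110, Z)
  read 1, top Z: go to q_3, push AZ → (q_3, 0101110, AZ)
  read 0, top A: go to q_1, push AA → (q_1, 101110, AAZ)
  ε-move, top A: go to q_4, push AA → (q_4, 101110, AAAZ)
  read 1, top A: go to q_0, push ε → (q_0, 01110, AAZ)
  read 0, top A: go to q_1, push A → (q_1, 1110, AAZ)
  ε-move, top A: go to q_4, push AA → (q_4, 1110, AAAZ)
  read 1, top A: go to q_0, push ε → (q_0, 110, AAZ)
No transition for (q_0, 1, top A); M blocks with input 110 remaining.

stuck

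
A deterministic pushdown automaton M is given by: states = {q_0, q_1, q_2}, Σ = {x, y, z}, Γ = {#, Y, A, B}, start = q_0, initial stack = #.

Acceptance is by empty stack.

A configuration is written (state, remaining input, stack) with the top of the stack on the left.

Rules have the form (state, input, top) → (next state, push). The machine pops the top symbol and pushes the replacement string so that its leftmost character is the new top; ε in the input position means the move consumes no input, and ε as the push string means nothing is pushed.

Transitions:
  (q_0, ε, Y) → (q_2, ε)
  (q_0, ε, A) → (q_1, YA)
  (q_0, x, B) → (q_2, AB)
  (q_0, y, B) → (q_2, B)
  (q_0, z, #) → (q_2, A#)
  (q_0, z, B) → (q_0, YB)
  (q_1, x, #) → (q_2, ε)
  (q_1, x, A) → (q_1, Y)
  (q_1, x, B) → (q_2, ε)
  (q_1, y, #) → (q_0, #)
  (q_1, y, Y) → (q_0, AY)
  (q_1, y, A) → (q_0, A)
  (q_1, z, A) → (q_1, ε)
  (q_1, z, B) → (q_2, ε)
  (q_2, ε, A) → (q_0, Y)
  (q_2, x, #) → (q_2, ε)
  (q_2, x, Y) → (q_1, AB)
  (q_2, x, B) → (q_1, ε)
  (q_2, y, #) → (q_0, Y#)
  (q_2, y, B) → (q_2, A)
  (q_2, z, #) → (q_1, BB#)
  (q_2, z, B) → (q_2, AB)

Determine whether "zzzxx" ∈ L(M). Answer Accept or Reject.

(q_0, zzzxx, #)
  read z, top #: go to q_2, push A# → (q_2, zzxx, A#)
  ε-move, top A: go to q_0, push Y → (q_0, zzxx, Y#)
  ε-move, top Y: go to q_2, push ε → (q_2, zzxx, #)
  read z, top #: go to q_1, push BB# → (q_1, zxx, BB#)
  read z, top B: go to q_2, push ε → (q_2, xx, B#)
  read x, top B: go to q_1, push ε → (q_1, x, #)
  read x, top #: go to q_2, push ε → (q_2, ε, ε)
All input consumed and the stack is empty.

Accept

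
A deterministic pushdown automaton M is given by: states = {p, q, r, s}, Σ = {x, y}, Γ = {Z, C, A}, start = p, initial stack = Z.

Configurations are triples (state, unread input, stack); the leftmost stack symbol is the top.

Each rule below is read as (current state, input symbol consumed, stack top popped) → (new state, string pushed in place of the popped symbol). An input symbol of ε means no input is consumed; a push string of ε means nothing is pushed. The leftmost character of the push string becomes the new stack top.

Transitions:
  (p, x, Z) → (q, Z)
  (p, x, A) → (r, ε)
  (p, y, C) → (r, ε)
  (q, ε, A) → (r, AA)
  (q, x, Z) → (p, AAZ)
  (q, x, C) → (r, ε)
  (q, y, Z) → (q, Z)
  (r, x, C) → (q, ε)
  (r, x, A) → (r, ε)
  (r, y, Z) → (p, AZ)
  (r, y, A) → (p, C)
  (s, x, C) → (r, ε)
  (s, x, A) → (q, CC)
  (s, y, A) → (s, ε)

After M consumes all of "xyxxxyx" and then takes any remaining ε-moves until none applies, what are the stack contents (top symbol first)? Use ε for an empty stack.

Z

(p, xyxxxyx, Z) ⊢ (q, yxxxyx, Z) ⊢ (q, xxxyx, Z) ⊢ (p, xxyx, AAZ) ⊢ (r, xyx, AZ) ⊢ (r, yx, Z) ⊢ (p, x, AZ) ⊢ (r, ε, Z)
All input consumed in state r with stack Z.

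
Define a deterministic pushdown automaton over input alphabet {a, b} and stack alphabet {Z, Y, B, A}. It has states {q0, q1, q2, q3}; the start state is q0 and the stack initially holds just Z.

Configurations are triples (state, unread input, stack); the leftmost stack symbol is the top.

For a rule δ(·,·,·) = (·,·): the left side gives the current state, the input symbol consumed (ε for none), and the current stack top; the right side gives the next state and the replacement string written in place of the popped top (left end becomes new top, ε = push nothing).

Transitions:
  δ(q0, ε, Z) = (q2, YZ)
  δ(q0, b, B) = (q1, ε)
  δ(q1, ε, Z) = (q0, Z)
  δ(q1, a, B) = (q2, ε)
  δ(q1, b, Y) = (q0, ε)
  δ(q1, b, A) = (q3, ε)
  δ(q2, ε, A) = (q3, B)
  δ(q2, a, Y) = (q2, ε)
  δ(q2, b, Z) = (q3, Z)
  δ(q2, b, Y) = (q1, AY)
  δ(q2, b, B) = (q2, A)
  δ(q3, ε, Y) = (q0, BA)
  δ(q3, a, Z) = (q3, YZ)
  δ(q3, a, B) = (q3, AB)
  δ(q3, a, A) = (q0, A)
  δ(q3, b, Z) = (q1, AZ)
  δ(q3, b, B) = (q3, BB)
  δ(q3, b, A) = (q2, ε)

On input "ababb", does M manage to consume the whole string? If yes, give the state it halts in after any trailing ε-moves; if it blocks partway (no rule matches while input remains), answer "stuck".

q3

(q0, ababb, Z)
  ε-move, top Z: go to q2, push YZ → (q2, ababb, YZ)
  read a, top Y: go to q2, push ε → (q2, babb, Z)
  read b, top Z: go to q3, push Z → (q3, abb, Z)
  read a, top Z: go to q3, push YZ → (q3, bb, YZ)
  ε-move, top Y: go to q0, push BA → (q0, bb, BAZ)
  read b, top B: go to q1, push ε → (q1, b, AZ)
  read b, top A: go to q3, push ε → (q3, ε, Z)
All input consumed; M is in state q3.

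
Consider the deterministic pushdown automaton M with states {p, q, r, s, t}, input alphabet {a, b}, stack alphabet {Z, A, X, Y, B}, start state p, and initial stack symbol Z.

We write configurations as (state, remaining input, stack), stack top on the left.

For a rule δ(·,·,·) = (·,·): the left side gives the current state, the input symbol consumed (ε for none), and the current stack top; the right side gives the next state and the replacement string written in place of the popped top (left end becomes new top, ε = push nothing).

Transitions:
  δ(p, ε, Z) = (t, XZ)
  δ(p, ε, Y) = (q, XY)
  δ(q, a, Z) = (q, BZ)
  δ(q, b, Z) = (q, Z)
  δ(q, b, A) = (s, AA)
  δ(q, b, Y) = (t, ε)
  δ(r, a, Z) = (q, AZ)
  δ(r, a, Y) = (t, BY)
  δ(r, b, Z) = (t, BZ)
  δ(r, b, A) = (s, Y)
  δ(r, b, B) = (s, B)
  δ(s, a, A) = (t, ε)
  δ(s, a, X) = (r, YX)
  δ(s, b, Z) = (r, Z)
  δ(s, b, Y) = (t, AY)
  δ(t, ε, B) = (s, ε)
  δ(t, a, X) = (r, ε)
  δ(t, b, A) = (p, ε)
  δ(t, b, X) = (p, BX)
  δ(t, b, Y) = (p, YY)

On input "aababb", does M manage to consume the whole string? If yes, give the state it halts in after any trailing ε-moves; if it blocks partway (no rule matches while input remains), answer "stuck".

p

(p, aababb, Z) ⊢ (t, aababb, XZ) ⊢ (r, ababb, Z) ⊢ (q, babb, AZ) ⊢ (s, abb, AAZ) ⊢ (t, bb, AZ) ⊢ (p, b, Z) ⊢ (t, b, XZ) ⊢ (p, ε, BXZ)
All input consumed; M is in state p.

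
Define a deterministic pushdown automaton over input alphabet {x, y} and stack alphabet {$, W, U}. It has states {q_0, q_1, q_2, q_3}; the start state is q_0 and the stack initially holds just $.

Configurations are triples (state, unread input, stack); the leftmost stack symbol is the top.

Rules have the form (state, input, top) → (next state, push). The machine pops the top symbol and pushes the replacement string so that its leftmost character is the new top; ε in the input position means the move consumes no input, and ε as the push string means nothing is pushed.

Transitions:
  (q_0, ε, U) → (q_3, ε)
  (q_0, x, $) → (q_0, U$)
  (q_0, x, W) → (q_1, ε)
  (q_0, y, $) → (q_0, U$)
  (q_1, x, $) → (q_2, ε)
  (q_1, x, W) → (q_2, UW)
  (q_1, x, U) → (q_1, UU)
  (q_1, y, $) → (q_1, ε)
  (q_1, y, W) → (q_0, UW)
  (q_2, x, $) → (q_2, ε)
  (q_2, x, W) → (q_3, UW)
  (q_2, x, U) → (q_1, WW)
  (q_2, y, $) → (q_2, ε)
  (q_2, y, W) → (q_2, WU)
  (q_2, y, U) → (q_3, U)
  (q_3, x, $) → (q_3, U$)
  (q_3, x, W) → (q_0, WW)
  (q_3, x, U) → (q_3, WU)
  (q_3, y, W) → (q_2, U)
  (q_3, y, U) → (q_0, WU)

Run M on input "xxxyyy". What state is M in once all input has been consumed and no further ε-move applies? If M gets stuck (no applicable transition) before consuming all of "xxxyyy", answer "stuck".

q_0

(q_0, xxxyyy, $)
  read x, top $: go to q_0, push U$ → (q_0, xxyyy, U$)
  ε-move, top U: go to q_3, push ε → (q_3, xxyyy, $)
  read x, top $: go to q_3, push U$ → (q_3, xyyy, U$)
  read x, top U: go to q_3, push WU → (q_3, yyy, WU$)
  read y, top W: go to q_2, push U → (q_2, yy, UU$)
  read y, top U: go to q_3, push U → (q_3, y, UU$)
  read y, top U: go to q_0, push WU → (q_0, ε, WUU$)
All input consumed; M is in state q_0.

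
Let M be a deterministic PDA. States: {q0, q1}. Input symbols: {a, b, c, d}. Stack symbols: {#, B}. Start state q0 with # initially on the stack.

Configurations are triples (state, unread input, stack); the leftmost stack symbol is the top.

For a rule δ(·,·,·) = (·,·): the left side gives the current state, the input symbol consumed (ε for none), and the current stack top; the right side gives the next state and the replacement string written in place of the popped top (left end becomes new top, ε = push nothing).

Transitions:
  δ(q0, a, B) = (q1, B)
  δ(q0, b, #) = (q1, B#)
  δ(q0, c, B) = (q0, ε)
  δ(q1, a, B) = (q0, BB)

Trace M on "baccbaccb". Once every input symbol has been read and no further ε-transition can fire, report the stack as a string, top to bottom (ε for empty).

B#

(q0, baccbaccb, #)
  read b, top #: go to q1, push B# → (q1, accbaccb, B#)
  read a, top B: go to q0, push BB → (q0, ccbaccb, BB#)
  read c, top B: go to q0, push ε → (q0, cbaccb, B#)
  read c, top B: go to q0, push ε → (q0, baccb, #)
  read b, top #: go to q1, push B# → (q1, accb, B#)
  read a, top B: go to q0, push BB → (q0, ccb, BB#)
  read c, top B: go to q0, push ε → (q0, cb, B#)
  read c, top B: go to q0, push ε → (q0, b, #)
  read b, top #: go to q1, push B# → (q1, ε, B#)
All input consumed in state q1 with stack B#.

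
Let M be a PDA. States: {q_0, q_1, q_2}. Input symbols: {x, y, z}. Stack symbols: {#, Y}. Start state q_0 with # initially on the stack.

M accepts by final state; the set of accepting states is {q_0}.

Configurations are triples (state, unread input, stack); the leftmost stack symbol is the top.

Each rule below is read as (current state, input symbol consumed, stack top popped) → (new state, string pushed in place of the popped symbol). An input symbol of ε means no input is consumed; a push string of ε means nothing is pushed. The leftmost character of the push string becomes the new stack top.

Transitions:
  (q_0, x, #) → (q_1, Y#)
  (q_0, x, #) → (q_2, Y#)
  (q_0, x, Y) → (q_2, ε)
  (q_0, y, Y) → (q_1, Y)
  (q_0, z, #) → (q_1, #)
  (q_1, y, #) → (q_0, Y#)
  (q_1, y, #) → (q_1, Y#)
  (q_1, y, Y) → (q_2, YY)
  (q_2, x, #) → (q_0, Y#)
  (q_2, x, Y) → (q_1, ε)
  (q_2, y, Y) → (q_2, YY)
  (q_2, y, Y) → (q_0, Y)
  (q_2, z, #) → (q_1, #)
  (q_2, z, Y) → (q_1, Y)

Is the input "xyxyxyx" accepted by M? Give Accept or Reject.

Reject

No computation consumes all input and reaches a final state.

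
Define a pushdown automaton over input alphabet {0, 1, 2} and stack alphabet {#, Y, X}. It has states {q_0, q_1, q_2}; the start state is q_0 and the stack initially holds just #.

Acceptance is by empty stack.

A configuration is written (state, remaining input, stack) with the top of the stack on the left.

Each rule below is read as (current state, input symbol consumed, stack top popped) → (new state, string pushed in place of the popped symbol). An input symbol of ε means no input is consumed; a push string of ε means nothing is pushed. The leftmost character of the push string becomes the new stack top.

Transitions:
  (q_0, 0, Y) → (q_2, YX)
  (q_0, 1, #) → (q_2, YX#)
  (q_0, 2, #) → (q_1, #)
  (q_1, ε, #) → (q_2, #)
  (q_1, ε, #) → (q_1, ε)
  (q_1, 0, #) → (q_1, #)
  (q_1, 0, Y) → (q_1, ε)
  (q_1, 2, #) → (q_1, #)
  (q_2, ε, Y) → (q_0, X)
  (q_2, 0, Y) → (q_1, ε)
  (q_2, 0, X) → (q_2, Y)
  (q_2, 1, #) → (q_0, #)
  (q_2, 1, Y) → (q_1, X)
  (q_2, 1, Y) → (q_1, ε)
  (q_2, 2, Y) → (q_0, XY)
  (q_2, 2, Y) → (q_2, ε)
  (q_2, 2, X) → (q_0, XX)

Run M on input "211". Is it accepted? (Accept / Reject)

No computation consumes all input and empties the stack.

Reject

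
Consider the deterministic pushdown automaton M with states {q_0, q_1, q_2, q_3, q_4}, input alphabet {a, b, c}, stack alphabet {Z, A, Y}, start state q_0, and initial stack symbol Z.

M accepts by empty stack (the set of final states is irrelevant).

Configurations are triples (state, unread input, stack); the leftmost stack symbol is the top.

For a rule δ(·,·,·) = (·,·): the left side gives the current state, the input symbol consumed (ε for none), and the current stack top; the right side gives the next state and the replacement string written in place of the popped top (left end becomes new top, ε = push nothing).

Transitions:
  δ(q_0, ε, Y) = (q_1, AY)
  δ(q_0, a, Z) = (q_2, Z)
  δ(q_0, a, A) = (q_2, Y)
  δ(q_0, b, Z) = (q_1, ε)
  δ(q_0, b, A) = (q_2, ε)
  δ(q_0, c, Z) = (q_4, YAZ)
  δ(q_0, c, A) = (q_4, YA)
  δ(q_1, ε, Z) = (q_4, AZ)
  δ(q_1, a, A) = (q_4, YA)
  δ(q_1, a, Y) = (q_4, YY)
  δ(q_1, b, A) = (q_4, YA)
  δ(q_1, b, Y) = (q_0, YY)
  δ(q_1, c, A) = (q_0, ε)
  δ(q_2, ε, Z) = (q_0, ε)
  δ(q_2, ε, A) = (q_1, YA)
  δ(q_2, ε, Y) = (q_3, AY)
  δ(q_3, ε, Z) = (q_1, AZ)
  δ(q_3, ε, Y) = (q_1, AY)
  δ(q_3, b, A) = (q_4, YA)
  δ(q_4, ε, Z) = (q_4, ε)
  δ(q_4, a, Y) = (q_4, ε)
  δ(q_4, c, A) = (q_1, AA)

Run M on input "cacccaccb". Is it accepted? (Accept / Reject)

Accept

(q_0, cacccaccb, Z)
  read c, top Z: go to q_4, push YAZ → (q_4, acccaccb, YAZ)
  read a, top Y: go to q_4, push ε → (q_4, cccaccb, AZ)
  read c, top A: go to q_1, push AA → (q_1, ccaccb, AAZ)
  read c, top A: go to q_0, push ε → (q_0, caccb, AZ)
  read c, top A: go to q_4, push YA → (q_4, accb, YAZ)
  read a, top Y: go to q_4, push ε → (q_4, ccb, AZ)
  read c, top A: go to q_1, push AA → (q_1, cb, AAZ)
  read c, top A: go to q_0, push ε → (q_0, b, AZ)
  read b, top A: go to q_2, push ε → (q_2, ε, Z)
  ε-move, top Z: go to q_0, push ε → (q_0, ε, ε)
All input consumed and the stack is empty.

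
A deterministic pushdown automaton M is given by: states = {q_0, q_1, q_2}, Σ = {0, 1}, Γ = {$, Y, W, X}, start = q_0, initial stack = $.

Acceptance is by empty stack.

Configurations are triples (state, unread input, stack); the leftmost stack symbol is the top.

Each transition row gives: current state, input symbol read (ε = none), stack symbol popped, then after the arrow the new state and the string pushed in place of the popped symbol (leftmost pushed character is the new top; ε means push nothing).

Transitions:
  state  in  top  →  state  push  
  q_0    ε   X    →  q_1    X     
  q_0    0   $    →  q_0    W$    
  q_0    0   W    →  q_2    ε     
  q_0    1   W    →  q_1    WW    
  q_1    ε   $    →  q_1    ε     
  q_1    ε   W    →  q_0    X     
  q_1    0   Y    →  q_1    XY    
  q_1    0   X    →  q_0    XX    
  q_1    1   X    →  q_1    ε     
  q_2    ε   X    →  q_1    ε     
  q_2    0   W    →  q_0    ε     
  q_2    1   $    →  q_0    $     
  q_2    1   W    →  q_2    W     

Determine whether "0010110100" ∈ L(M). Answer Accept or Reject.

Reject

(q_0, 0010110100, $)
  read 0, top $: go to q_0, push W$ → (q_0, 010110100, W$)
  read 0, top W: go to q_2, push ε → (q_2, 10110100, $)
  read 1, top $: go to q_0, push $ → (q_0, 0110100, $)
  read 0, top $: go to q_0, push W$ → (q_0, 110100, W$)
  read 1, top W: go to q_1, push WW → (q_1, 10100, WW$)
  ε-move, top W: go to q_0, push X → (q_0, 10100, XW$)
  ε-move, top X: go to q_1, push X → (q_1, 10100, XW$)
  read 1, top X: go to q_1, push ε → (q_1, 0100, W$)
  ε-move, top W: go to q_0, push X → (q_0, 0100, X$)
  ε-move, top X: go to q_1, push X → (q_1, 0100, X$)
  read 0, top X: go to q_0, push XX → (q_0, 100, XX$)
  ε-move, top X: go to q_1, push X → (q_1, 100, XX$)
  read 1, top X: go to q_1, push ε → (q_1, 00, X$)
  read 0, top X: go to q_0, push XX → (q_0, 0, XX$)
  ε-move, top X: go to q_1, push X → (q_1, 0, XX$)
  read 0, top X: go to q_0, push XX → (q_0, ε, XXX$)
  ε-move, top X: go to q_1, push X → (q_1, ε, XXX$)
All input consumed; stack is XXX$, not empty, and no further ε-move applies.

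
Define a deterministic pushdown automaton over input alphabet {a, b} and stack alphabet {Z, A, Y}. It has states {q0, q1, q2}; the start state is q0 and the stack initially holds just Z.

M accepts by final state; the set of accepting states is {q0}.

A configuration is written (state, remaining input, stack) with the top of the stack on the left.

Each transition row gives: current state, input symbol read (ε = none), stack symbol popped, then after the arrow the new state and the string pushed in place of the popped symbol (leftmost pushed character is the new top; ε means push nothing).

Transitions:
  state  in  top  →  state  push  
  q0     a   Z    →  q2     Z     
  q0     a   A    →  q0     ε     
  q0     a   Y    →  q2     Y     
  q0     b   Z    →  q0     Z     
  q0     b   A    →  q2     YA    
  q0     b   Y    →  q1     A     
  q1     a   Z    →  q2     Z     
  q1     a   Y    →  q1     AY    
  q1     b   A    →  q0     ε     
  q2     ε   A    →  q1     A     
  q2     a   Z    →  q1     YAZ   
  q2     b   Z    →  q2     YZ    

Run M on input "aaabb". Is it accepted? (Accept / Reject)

(q0, aaabb, Z) ⊢ (q2, aabb, Z) ⊢ (q1, abb, YAZ) ⊢ (q1, bb, AYAZ) ⊢ (q0, b, YAZ) ⊢ (q1, ε, AAZ)
All input consumed; state q1 ∉ F and no further ε-move applies.

Reject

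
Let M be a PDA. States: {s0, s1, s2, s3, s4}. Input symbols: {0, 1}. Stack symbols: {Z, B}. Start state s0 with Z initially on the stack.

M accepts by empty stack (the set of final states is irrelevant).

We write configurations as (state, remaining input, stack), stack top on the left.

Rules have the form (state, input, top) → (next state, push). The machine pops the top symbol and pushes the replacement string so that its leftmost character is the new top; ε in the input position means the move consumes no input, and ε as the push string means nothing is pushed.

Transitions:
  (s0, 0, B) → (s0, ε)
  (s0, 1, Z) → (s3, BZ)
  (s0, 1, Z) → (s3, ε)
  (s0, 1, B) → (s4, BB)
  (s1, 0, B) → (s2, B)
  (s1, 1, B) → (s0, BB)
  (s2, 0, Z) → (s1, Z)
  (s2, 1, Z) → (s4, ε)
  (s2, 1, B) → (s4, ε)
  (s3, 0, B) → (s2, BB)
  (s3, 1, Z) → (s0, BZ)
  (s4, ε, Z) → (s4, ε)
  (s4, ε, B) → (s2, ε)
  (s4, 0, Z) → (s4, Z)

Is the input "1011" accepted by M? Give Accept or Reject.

One accepting computation: (s0, 1011, Z) ⊢ (s3, 011, BZ) ⊢ (s2, 11, BBZ) ⊢ (s4, 1, BZ) ⊢ (s2, 1, Z) ⊢ (s4, ε, ε)
All input consumed and the stack is empty.

Accept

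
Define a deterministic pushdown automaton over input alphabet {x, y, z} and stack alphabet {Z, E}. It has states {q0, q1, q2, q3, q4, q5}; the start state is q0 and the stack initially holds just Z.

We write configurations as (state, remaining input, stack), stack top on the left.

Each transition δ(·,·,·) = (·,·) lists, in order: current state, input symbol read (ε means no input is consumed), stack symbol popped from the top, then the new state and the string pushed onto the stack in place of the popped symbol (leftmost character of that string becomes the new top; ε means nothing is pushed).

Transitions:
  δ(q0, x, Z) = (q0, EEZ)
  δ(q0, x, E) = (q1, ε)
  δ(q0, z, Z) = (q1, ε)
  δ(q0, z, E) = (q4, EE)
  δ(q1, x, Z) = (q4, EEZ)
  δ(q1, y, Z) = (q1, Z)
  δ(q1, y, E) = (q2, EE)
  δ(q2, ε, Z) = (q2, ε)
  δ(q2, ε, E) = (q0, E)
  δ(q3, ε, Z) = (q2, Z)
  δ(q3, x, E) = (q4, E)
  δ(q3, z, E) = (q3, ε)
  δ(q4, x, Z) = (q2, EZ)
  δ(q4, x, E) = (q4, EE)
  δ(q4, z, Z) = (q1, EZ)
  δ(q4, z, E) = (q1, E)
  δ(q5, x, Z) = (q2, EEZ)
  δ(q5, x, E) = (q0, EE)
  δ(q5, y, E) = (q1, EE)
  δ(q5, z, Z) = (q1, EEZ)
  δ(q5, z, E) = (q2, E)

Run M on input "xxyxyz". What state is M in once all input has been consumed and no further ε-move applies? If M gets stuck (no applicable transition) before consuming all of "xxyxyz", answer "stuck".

q4

(q0, xxyxyz, Z)
  read x, top Z: go to q0, push EEZ → (q0, xyxyz, EEZ)
  read x, top E: go to q1, push ε → (q1, yxyz, EZ)
  read y, top E: go to q2, push EE → (q2, xyz, EEZ)
  ε-move, top E: go to q0, push E → (q0, xyz, EEZ)
  read x, top E: go to q1, push ε → (q1, yz, EZ)
  read y, top E: go to q2, push EE → (q2, z, EEZ)
  ε-move, top E: go to q0, push E → (q0, z, EEZ)
  read z, top E: go to q4, push EE → (q4, ε, EEEZ)
All input consumed; M is in state q4.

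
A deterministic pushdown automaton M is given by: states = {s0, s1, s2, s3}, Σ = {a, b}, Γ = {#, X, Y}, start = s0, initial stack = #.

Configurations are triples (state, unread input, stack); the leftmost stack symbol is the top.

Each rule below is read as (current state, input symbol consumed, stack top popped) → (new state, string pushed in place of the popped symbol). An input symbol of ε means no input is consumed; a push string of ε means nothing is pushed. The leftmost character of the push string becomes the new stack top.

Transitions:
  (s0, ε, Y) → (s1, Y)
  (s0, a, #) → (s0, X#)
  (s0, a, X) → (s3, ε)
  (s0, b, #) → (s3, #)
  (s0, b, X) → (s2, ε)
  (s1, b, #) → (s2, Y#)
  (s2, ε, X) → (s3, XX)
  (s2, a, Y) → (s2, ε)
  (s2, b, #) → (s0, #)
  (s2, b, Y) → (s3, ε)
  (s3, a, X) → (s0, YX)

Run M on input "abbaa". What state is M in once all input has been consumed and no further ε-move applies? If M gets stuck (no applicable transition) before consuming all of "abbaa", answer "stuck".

(s0, abbaa, #) ⊢ (s0, bbaa, X#) ⊢ (s2, baa, #) ⊢ (s0, aa, #) ⊢ (s0, a, X#) ⊢ (s3, ε, #)
All input consumed; M is in state s3.

s3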